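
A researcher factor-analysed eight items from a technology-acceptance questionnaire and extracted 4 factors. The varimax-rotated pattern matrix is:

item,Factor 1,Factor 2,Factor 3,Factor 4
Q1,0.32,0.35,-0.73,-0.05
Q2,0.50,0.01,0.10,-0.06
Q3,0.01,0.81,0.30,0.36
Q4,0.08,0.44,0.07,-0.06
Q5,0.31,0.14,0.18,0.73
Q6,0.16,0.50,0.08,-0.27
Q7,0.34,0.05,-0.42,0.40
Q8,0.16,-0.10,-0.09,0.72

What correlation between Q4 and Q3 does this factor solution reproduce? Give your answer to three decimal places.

r̂ = Σ λ_i·λ_j across factors = (0.08)(0.01) + (0.44)(0.81) + (0.07)(0.30) + (-0.06)(0.36)
  = +0.0008 +0.3564 +0.0210 -0.0216 = 0.3566

0.357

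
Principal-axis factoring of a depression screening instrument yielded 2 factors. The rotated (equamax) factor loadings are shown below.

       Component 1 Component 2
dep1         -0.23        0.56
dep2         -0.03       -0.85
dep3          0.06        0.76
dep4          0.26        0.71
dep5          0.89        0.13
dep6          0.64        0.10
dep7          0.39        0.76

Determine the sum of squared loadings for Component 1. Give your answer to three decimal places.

1.479

SS loadings for Component 1 = (-0.23)² + (-0.03)² + 0.06² + 0.26² + 0.89² + 0.64² + 0.39² = 0.0529 + 0.0009 + 0.0036 + 0.0676 + 0.7921 + 0.4096 + 0.1521 = 1.4788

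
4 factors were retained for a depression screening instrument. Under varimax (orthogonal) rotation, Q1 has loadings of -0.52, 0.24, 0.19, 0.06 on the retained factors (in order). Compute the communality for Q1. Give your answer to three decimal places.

0.368

h² = (-0.52)² + 0.24² + 0.19² + 0.06² = 0.2704 + 0.0576 + 0.0361 + 0.0036 = 0.3677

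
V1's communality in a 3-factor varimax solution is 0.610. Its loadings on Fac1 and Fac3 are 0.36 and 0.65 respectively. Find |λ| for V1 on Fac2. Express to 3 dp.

Under orthogonal rotation h² = Σλ², so λ_Fac2² = h² − (0.5521) = 0.610 − 0.5521 = 0.0579.
|λ| = √0.0579 = 0.2406.

0.241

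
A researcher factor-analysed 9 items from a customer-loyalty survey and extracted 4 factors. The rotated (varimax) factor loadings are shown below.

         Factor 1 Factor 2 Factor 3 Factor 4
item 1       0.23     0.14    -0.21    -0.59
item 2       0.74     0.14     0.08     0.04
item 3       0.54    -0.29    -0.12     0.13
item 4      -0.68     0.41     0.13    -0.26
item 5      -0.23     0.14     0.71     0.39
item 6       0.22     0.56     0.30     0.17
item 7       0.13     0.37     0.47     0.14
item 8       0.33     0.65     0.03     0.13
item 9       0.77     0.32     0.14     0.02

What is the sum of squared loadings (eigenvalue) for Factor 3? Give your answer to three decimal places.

0.917

SS loadings for Factor 3 = (-0.21)² + 0.08² + (-0.12)² + 0.13² + 0.71² + 0.30² + 0.47² + 0.03² + 0.14² = 0.0441 + 0.0064 + 0.0144 + 0.0169 + 0.5041 + 0.0900 + 0.2209 + 0.0009 + 0.0196 = 0.9173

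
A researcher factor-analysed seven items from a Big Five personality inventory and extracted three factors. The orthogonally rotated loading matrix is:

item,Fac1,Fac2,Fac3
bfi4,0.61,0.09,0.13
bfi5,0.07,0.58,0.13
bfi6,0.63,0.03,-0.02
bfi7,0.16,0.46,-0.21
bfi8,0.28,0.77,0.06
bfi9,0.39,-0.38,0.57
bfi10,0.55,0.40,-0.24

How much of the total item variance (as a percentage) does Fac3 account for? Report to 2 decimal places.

SS loadings for Fac3 = 0.13² + 0.13² + (-0.02)² + (-0.21)² + 0.06² + 0.57² + (-0.24)² = 0.4644
With 7 standardized items, total variance = 7. Proportion = 0.4644/7 = 0.0663 → 6.63%.

6.63%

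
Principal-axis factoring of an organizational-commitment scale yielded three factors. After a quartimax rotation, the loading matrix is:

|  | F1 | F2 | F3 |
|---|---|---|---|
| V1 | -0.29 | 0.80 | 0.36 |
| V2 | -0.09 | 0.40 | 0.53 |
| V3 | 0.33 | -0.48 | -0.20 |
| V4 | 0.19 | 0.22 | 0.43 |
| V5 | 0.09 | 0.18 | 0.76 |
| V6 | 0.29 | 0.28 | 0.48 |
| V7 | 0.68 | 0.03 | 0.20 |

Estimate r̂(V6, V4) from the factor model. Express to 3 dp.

0.323

r̂ = Σ λ_i·λ_j across factors = (0.29)(0.19) + (0.28)(0.22) + (0.48)(0.43)
  = +0.0551 +0.0616 +0.2064 = 0.3231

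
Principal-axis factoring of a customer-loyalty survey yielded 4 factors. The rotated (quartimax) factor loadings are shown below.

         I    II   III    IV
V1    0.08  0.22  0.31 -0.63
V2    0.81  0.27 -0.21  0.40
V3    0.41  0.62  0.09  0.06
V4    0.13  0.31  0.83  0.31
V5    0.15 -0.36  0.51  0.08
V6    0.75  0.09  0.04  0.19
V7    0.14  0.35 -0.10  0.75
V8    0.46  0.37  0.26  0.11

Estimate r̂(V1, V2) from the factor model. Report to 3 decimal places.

-0.193

r̂ = Σ λ_i·λ_j across factors = (0.08)(0.81) + (0.22)(0.27) + (0.31)(-0.21) + (-0.63)(0.40)
  = +0.0648 +0.0594 -0.0651 -0.2520 = -0.1929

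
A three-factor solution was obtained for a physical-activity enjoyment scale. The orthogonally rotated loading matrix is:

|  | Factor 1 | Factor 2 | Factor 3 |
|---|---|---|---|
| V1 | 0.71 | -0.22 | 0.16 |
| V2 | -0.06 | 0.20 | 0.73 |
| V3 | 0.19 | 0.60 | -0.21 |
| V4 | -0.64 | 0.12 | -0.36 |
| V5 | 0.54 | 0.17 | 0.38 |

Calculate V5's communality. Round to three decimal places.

0.465

h² = 0.54² + 0.17² + 0.38² = 0.2916 + 0.0289 + 0.1444 = 0.4649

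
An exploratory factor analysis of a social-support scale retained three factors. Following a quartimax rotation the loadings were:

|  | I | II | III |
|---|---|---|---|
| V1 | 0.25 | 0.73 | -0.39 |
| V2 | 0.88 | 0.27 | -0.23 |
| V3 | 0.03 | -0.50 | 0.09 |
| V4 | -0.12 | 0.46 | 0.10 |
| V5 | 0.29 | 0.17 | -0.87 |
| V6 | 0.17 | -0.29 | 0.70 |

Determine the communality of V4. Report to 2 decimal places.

h² = (-0.12)² + 0.46² + 0.10² = 0.0144 + 0.2116 + 0.0100 = 0.2360

0.24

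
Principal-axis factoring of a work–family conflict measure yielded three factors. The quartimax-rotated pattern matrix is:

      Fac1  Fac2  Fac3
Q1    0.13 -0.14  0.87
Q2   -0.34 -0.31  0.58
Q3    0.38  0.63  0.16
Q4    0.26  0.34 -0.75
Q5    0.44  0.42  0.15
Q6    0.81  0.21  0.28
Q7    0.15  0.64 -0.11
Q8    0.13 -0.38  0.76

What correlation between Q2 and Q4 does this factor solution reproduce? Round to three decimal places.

r̂ = Σ λ_i·λ_j across factors = (-0.34)(0.26) + (-0.31)(0.34) + (0.58)(-0.75)
  = -0.0884 -0.1054 -0.4350 = -0.6288

-0.629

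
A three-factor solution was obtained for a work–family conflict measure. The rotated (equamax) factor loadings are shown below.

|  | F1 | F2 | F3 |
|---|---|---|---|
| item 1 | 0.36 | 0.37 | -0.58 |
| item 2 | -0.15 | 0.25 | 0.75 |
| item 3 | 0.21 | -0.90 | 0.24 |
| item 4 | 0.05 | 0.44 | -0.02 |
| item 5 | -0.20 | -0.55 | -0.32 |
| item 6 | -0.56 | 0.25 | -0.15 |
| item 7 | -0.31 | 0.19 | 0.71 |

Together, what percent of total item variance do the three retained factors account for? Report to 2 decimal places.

SS loadings by factor: 0.6484, 1.6041, 1.5859; total = 3.8384.
Total variance with 7 standardized items is 7, so the solution explains 3.8384/7 = 0.5483 = 54.83%.

54.83%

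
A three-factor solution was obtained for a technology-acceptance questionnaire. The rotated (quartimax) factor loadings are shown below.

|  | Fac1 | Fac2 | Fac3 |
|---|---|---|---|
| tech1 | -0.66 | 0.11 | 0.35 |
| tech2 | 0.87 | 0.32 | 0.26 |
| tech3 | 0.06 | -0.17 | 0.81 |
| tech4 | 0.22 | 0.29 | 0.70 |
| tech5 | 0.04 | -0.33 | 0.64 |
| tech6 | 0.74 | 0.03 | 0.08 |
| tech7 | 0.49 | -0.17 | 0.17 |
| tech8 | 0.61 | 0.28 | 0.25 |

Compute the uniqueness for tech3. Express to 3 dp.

h² = 0.06² + (-0.17)² + 0.81² = 0.0036 + 0.0289 + 0.6561 = 0.6886
Uniqueness u² = 1 − h² = 1 − 0.6886 = 0.3114

0.311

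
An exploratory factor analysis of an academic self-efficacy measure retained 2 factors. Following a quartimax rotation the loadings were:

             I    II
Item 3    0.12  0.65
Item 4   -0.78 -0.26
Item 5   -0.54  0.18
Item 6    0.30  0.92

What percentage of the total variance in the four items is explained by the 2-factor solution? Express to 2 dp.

59.33%

SS loadings by factor: 1.0044, 1.3689; total = 2.3733.
Total variance with 4 standardized items is 4, so the solution explains 2.3733/4 = 0.5933 = 59.33%.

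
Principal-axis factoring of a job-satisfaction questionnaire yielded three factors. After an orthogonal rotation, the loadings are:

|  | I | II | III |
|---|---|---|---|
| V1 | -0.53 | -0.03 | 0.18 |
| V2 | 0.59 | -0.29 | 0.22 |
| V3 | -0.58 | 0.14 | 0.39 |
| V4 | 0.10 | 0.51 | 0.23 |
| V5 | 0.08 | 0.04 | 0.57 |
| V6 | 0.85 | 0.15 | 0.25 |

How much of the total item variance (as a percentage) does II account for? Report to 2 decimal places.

6.48%

SS loadings for II = (-0.03)² + (-0.29)² + 0.14² + 0.51² + 0.04² + 0.15² = 0.3888
With 6 standardized items, total variance = 6. Proportion = 0.3888/6 = 0.0648 → 6.48%.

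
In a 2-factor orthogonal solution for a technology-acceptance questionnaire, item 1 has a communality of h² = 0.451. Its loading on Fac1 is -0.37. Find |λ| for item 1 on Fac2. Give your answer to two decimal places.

Under orthogonal rotation h² = Σλ², so λ_Fac2² = h² − (0.1369) = 0.451 − 0.1369 = 0.3141.
|λ| = √0.3141 = 0.5604.

0.56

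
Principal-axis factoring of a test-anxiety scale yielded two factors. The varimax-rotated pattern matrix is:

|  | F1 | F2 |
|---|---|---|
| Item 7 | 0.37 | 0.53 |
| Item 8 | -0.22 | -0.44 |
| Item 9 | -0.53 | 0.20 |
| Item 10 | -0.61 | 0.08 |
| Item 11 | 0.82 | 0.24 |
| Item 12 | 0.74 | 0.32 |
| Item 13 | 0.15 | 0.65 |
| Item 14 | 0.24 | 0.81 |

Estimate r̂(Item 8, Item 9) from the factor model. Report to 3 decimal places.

r̂ = Σ λ_i·λ_j across factors = (-0.22)(-0.53) + (-0.44)(0.20)
  = +0.1166 -0.0880 = 0.0286

0.029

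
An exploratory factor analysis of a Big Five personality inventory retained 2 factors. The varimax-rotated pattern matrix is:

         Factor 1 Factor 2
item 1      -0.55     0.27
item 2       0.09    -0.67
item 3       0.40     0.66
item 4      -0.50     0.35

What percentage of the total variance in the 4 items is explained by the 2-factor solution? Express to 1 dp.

SS loadings by factor: 0.7206, 1.0799; total = 1.8005.
Total variance with 4 standardized items is 4, so the solution explains 1.8005/4 = 0.4501 = 45.01%.

45.0%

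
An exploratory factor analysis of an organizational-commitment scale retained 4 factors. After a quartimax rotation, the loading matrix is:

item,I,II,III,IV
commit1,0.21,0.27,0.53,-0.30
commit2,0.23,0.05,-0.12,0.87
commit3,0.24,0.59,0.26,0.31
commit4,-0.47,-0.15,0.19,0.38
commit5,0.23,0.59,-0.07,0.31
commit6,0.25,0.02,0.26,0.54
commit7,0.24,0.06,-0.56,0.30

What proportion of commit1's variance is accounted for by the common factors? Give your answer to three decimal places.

h² = 0.21² + 0.27² + 0.53² + (-0.30)² = 0.0441 + 0.0729 + 0.2809 + 0.0900 = 0.4879

0.488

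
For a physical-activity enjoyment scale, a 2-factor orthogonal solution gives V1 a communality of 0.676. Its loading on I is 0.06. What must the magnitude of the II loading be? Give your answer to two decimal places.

Under orthogonal rotation h² = Σλ², so λ_II² = h² − (0.0036) = 0.676 − 0.0036 = 0.6724.
|λ| = √0.6724 = 0.8200.

0.82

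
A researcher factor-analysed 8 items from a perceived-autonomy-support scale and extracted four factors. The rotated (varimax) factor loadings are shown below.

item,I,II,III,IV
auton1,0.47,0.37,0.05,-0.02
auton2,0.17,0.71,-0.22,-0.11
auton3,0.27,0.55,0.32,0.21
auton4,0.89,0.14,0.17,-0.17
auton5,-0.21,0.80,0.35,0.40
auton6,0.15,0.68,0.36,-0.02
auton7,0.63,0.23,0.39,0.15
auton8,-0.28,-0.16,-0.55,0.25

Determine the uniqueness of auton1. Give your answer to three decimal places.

0.639

h² = 0.47² + 0.37² + 0.05² + (-0.02)² = 0.2209 + 0.1369 + 0.0025 + 0.0004 = 0.3607
Uniqueness u² = 1 − h² = 1 − 0.3607 = 0.6393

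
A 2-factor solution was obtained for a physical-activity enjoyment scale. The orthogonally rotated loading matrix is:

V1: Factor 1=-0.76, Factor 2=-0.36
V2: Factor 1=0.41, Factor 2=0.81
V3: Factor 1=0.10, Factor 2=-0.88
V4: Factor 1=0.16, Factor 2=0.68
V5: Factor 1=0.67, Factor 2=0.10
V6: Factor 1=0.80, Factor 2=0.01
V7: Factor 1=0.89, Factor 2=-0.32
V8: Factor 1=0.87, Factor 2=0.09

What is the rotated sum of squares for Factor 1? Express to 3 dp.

SS loadings for Factor 1 = (-0.76)² + 0.41² + 0.10² + 0.16² + 0.67² + 0.80² + 0.89² + 0.87² = 0.5776 + 0.1681 + 0.0100 + 0.0256 + 0.4489 + 0.6400 + 0.7921 + 0.7569 = 3.4192

3.419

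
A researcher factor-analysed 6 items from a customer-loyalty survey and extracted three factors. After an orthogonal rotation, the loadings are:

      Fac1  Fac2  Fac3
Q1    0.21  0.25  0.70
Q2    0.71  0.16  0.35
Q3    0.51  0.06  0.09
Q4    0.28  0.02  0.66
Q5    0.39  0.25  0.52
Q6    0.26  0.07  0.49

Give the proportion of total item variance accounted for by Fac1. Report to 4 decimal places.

0.1844

SS loadings for Fac1 = 0.21² + 0.71² + 0.51² + 0.28² + 0.39² + 0.26² = 1.1064
Proportion of variance = 1.1064 / 6 = 0.1844.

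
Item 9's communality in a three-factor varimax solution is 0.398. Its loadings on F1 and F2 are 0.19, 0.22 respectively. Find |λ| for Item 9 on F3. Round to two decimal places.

Under orthogonal rotation h² = Σλ², so λ_F3² = h² − (0.0845) = 0.398 − 0.0845 = 0.3135.
|λ| = √0.3135 = 0.5599.

0.56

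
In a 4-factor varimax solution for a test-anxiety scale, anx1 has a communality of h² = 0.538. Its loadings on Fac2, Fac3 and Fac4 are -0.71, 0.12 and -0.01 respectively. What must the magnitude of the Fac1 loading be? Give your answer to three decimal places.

0.139

Under orthogonal rotation h² = Σλ², so λ_Fac1² = h² − (0.5186) = 0.538 − 0.5186 = 0.0194.
|λ| = √0.0194 = 0.1393.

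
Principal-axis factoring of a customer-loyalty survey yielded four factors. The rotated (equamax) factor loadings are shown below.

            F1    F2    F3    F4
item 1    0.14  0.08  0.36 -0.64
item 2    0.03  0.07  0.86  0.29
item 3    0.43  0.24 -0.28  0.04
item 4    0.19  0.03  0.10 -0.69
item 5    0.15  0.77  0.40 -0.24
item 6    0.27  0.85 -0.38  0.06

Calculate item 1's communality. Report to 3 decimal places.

0.565

h² = 0.14² + 0.08² + 0.36² + (-0.64)² = 0.0196 + 0.0064 + 0.1296 + 0.4096 = 0.5652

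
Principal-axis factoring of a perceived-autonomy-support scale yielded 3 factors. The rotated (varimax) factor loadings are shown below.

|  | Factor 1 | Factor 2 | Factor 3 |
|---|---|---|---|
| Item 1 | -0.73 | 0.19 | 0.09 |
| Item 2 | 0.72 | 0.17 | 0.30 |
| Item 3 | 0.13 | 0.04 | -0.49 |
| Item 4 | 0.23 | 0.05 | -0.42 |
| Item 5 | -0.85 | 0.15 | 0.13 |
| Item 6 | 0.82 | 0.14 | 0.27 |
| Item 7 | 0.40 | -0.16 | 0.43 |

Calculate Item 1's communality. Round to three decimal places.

h² = (-0.73)² + 0.19² + 0.09² = 0.5329 + 0.0361 + 0.0081 = 0.5771

0.577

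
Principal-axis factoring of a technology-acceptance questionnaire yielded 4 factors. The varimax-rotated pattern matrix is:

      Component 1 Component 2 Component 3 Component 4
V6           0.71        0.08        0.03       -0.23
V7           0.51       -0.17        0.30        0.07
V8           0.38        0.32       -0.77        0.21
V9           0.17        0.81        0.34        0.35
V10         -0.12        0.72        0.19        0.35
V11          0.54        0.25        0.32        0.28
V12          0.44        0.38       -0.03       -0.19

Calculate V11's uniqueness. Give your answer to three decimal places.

0.465

h² = 0.54² + 0.25² + 0.32² + 0.28² = 0.2916 + 0.0625 + 0.1024 + 0.0784 = 0.5349
Uniqueness u² = 1 − h² = 1 − 0.5349 = 0.4651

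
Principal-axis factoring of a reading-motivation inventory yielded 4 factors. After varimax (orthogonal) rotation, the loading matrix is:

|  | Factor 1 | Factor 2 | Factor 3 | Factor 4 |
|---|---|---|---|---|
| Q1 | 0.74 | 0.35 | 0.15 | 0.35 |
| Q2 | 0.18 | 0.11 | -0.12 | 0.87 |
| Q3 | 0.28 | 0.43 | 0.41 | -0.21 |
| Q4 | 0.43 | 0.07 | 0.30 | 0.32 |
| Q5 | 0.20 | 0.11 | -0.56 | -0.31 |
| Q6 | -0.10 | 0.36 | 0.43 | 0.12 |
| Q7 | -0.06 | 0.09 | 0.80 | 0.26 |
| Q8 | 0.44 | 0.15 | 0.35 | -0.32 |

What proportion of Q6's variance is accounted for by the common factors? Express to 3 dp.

0.339

h² = (-0.10)² + 0.36² + 0.43² + 0.12² = 0.0100 + 0.1296 + 0.1849 + 0.0144 = 0.3389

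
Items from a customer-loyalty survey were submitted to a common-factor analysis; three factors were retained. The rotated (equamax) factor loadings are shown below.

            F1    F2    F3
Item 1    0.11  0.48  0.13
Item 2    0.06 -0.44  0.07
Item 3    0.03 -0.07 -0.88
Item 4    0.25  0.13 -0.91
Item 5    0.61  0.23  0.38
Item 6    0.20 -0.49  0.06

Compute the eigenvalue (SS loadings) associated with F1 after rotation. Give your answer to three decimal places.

SS loadings for F1 = 0.11² + 0.06² + 0.03² + 0.25² + 0.61² + 0.20² = 0.0121 + 0.0036 + 0.0009 + 0.0625 + 0.3721 + 0.0400 = 0.4912

0.491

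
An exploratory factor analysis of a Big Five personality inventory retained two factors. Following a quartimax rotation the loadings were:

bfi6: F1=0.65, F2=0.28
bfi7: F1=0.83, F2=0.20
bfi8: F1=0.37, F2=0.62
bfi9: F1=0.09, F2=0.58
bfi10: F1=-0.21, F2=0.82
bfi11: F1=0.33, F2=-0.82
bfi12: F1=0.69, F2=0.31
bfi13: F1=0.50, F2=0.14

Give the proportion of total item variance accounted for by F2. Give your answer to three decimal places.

SS loadings for F2 = 0.28² + 0.20² + 0.62² + 0.58² + 0.82² + (-0.82)² + 0.31² + 0.14² = 2.2997
Proportion of variance = 2.2997 / 8 = 0.2875.

0.287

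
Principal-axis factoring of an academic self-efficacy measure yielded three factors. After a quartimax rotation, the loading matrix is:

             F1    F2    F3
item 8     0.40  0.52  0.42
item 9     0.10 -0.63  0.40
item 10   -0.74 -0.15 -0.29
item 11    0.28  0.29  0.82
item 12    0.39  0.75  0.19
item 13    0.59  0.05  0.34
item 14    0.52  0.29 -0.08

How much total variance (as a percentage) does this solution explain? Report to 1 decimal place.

SS loadings by factor: 1.5666, 1.4230, 1.2510; total = 4.2406.
Total variance with 7 standardized items is 7, so the solution explains 4.2406/7 = 0.6058 = 60.58%.

60.6%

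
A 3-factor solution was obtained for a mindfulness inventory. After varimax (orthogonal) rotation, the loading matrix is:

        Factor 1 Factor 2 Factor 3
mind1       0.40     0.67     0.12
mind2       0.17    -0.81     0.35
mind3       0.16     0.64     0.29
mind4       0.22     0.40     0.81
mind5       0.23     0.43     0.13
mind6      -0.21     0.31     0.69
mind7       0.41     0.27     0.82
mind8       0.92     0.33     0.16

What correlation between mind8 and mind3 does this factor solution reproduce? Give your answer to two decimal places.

r̂ = Σ λ_i·λ_j across factors = (0.92)(0.16) + (0.33)(0.64) + (0.16)(0.29)
  = +0.1472 +0.2112 +0.0464 = 0.4048

0.40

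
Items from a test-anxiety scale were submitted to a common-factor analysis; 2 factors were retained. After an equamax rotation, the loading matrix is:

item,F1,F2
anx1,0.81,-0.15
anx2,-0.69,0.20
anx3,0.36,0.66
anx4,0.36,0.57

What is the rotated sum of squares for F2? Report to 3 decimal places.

0.823

SS loadings for F2 = (-0.15)² + 0.20² + 0.66² + 0.57² = 0.0225 + 0.0400 + 0.4356 + 0.3249 = 0.8230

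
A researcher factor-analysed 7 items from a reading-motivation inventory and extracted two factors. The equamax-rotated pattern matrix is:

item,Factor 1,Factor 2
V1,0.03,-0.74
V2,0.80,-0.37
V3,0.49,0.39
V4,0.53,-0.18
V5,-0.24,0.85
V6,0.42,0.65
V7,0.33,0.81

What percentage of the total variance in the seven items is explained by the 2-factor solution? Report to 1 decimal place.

59.6%

SS loadings by factor: 1.5048, 2.6701; total = 4.1749.
Total variance with 7 standardized items is 7, so the solution explains 4.1749/7 = 0.5964 = 59.64%.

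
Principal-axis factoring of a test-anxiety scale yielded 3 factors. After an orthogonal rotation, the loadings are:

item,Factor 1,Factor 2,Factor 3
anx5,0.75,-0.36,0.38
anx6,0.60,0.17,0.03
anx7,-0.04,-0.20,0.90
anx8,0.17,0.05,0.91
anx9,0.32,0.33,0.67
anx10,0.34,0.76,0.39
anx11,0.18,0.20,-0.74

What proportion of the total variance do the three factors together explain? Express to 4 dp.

0.7233

Communalities: 0.8365, 0.3898, 0.8516, 0.8595, 0.6602, 0.8453, 0.6200; Σh² = 5.0629.
Total variance with 7 standardized items is 7, so the solution explains 5.0629/7 = 0.7233.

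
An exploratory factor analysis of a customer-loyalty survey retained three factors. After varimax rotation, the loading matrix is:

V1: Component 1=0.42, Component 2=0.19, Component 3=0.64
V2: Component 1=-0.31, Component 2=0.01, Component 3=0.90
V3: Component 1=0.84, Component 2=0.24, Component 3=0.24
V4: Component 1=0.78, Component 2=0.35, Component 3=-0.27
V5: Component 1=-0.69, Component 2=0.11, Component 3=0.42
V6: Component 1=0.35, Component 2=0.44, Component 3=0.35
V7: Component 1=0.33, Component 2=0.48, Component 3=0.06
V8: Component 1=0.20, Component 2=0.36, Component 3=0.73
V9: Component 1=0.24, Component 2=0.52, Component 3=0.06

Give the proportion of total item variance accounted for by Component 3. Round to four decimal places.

0.2432

SS loadings for Component 3 = 0.64² + 0.90² + 0.24² + (-0.27)² + 0.42² + 0.35² + 0.06² + 0.73² + 0.06² = 2.1891
Proportion of variance = 2.1891 / 9 = 0.2432.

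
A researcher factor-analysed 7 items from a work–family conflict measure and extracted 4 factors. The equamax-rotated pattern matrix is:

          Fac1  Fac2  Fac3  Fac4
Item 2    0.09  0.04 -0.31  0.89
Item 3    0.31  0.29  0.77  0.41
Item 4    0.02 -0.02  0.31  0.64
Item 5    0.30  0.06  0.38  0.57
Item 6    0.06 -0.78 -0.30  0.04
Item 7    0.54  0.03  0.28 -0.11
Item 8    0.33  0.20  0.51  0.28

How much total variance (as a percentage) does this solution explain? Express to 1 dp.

SS loadings by factor: 0.5987, 0.7390, 1.3580, 1.7868; total = 4.4825.
Total variance with 7 standardized items is 7, so the solution explains 4.4825/7 = 0.6404 = 64.04%.

64.0%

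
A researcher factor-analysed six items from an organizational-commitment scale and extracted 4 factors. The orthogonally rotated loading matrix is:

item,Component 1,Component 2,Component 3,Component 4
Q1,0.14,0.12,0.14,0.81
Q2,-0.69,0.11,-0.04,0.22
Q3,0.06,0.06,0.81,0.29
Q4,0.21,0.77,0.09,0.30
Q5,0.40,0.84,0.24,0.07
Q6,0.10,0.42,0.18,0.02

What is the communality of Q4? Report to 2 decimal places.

0.74

h² = 0.21² + 0.77² + 0.09² + 0.30² = 0.0441 + 0.5929 + 0.0081 + 0.0900 = 0.7351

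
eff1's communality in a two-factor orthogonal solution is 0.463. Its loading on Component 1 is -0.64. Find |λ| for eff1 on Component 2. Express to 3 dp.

Under orthogonal rotation h² = Σλ², so λ_Component 2² = h² − (0.4096) = 0.463 − 0.4096 = 0.0534.
|λ| = √0.0534 = 0.2311.

0.231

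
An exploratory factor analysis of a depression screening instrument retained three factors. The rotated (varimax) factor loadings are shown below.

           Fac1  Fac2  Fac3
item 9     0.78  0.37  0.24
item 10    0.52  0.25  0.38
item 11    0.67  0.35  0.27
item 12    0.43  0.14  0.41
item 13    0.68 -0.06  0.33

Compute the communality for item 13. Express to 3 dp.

h² = 0.68² + (-0.06)² + 0.33² = 0.4624 + 0.0036 + 0.1089 = 0.5749

0.575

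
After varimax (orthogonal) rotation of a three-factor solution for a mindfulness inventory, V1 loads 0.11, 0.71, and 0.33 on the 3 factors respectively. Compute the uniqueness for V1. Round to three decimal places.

h² = 0.11² + 0.71² + 0.33² = 0.0121 + 0.5041 + 0.1089 = 0.6251
Uniqueness u² = 1 − h² = 1 − 0.6251 = 0.3749

0.375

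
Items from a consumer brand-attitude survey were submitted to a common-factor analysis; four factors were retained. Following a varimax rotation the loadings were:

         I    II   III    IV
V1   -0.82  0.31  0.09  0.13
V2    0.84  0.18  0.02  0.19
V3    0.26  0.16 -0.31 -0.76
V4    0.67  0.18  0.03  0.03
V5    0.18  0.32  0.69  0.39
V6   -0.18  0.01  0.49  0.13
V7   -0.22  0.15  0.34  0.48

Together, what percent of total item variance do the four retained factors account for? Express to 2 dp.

61.25%

Communalities: 0.7935, 0.7745, 0.7669, 0.4831, 0.7630, 0.2895, 0.4169; Σh² = 4.2874.
Total variance with 7 standardized items is 7, so the solution explains 4.2874/7 = 0.6125 = 61.25%.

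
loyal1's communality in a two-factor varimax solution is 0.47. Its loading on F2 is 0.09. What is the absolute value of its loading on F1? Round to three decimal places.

0.680

Under orthogonal rotation h² = Σλ², so λ_F1² = h² − (0.0081) = 0.47 − 0.0081 = 0.4619.
|λ| = √0.4619 = 0.6796.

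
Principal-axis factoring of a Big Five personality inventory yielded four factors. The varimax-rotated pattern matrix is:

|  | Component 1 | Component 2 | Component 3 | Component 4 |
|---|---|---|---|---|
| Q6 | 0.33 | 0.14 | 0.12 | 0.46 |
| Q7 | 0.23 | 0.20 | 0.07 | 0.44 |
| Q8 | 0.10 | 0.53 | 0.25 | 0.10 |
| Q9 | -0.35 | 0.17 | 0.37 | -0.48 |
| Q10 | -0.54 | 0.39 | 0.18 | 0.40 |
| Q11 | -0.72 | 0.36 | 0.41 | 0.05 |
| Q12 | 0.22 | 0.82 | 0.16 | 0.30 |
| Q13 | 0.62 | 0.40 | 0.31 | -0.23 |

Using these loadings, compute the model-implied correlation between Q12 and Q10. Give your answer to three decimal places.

0.350

r̂ = Σ λ_i·λ_j across factors = (0.22)(-0.54) + (0.82)(0.39) + (0.16)(0.18) + (0.30)(0.40)
  = -0.1188 +0.3198 +0.0288 +0.1200 = 0.3498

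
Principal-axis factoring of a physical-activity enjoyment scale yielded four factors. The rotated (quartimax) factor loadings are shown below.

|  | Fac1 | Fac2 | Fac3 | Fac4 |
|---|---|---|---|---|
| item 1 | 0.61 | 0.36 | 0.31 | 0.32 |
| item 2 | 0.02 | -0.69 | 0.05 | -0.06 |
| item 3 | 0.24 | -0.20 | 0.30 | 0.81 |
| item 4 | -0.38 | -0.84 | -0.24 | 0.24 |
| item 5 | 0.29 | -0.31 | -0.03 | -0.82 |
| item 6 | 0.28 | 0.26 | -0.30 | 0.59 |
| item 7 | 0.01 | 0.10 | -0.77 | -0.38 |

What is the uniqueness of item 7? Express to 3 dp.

0.253

h² = 0.01² + 0.10² + (-0.77)² + (-0.38)² = 0.0001 + 0.0100 + 0.5929 + 0.1444 = 0.7474
Uniqueness u² = 1 − h² = 1 − 0.7474 = 0.2526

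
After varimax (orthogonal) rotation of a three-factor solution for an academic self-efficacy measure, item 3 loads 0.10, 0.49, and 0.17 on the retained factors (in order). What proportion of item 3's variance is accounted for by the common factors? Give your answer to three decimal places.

h² = 0.10² + 0.49² + 0.17² = 0.0100 + 0.2401 + 0.0289 = 0.2790

0.279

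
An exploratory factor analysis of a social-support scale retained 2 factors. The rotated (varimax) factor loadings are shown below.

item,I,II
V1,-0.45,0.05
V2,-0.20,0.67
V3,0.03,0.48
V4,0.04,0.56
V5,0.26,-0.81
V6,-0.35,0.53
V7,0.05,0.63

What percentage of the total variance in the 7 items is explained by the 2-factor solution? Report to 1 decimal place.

39.5%

Communalities: 0.2050, 0.4889, 0.2313, 0.3152, 0.7237, 0.4034, 0.3994; Σh² = 2.7669.
Total variance with 7 standardized items is 7, so the solution explains 2.7669/7 = 0.3953 = 39.53%.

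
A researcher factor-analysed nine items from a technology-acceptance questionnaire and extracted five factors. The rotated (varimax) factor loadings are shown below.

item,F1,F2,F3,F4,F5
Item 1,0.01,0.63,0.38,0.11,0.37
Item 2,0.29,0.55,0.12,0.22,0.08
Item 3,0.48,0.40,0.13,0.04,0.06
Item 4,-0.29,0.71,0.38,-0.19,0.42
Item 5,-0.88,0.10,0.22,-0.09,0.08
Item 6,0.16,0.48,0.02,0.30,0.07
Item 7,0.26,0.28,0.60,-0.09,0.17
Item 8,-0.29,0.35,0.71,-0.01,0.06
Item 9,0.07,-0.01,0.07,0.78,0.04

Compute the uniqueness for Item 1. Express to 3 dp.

h² = 0.01² + 0.63² + 0.38² + 0.11² + 0.37² = 0.0001 + 0.3969 + 0.1444 + 0.0121 + 0.1369 = 0.6904
Uniqueness u² = 1 − h² = 1 − 0.6904 = 0.3096

0.310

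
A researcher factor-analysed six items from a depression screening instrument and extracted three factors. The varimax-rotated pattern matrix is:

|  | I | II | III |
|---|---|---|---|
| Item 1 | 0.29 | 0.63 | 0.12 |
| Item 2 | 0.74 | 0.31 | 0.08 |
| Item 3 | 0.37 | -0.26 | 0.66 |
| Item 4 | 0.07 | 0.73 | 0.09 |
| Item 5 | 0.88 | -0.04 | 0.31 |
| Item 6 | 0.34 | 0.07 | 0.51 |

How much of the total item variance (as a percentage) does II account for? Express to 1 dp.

SS loadings for II = 0.63² + 0.31² + (-0.26)² + 0.73² + (-0.04)² + 0.07² = 1.1000
With 6 standardized items, total variance = 6. Proportion = 1.1000/6 = 0.1833 → 18.33%.

18.3%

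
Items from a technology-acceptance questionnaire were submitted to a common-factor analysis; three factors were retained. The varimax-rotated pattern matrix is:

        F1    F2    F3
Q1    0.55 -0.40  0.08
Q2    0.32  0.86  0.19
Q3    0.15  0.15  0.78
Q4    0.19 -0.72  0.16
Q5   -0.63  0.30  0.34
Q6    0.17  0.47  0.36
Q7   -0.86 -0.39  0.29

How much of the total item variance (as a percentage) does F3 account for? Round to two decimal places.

SS loadings for F3 = 0.08² + 0.19² + 0.78² + 0.16² + 0.34² + 0.36² + 0.29² = 1.0058
With 7 standardized items, total variance = 7. Proportion = 1.0058/7 = 0.1437 → 14.37%.

14.37%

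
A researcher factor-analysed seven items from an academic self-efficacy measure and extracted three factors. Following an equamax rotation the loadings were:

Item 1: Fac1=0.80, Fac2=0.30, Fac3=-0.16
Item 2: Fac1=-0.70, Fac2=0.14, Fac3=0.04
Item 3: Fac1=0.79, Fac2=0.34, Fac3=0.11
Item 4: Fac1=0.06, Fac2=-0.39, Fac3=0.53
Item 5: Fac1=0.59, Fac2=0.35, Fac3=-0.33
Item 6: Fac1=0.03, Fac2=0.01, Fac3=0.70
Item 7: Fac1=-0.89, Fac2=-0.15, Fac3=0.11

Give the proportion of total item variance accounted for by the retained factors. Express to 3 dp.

0.622

Communalities: 0.7556, 0.5112, 0.7518, 0.4366, 0.5795, 0.4910, 0.8267; Σh² = 4.3524.
Total variance with 7 standardized items is 7, so the solution explains 4.3524/7 = 0.6218.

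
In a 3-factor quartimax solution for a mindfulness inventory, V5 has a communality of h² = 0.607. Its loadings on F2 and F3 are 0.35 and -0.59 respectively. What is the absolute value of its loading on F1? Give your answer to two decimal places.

Under orthogonal rotation h² = Σλ², so λ_F1² = h² − (0.4706) = 0.607 − 0.4706 = 0.1364.
|λ| = √0.1364 = 0.3693.

0.37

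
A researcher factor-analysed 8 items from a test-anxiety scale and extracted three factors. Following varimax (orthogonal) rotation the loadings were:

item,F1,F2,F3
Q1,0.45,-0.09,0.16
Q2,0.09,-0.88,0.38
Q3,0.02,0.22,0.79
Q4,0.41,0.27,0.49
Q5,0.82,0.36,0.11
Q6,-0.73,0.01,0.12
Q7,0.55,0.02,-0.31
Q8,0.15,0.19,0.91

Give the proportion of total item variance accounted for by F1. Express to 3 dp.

SS loadings for F1 = 0.45² + 0.09² + 0.02² + 0.41² + 0.82² + (-0.73)² + 0.55² + 0.15² = 1.9094
Proportion of variance = 1.9094 / 8 = 0.2387.

0.239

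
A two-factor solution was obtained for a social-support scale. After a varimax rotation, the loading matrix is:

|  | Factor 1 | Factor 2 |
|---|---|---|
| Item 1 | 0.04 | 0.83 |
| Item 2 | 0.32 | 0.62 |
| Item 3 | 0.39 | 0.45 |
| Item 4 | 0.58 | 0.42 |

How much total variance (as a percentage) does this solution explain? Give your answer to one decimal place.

51.1%

Communalities: 0.6905, 0.4868, 0.3546, 0.5128; Σh² = 2.0447.
Total variance with 4 standardized items is 4, so the solution explains 2.0447/4 = 0.5112 = 51.12%.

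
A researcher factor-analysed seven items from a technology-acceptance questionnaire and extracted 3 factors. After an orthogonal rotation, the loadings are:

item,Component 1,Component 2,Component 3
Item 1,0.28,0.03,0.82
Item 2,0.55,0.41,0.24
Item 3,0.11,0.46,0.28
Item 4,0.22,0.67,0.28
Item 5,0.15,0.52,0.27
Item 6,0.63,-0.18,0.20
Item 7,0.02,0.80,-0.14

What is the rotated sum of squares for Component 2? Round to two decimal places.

1.77

SS loadings for Component 2 = 0.03² + 0.41² + 0.46² + 0.67² + 0.52² + (-0.18)² + 0.80² = 0.0009 + 0.1681 + 0.2116 + 0.4489 + 0.2704 + 0.0324 + 0.6400 = 1.7723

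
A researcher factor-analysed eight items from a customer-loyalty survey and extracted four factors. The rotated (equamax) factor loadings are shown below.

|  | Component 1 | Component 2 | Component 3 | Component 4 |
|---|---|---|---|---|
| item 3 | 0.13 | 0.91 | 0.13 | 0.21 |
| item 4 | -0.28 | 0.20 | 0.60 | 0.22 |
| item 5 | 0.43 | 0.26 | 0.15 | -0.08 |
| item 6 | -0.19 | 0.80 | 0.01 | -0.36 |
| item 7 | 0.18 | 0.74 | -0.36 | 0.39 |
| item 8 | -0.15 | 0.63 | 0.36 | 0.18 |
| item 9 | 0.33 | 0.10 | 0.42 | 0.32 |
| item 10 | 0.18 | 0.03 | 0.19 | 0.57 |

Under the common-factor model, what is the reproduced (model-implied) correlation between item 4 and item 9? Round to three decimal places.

r̂ = Σ λ_i·λ_j across factors = (-0.28)(0.33) + (0.20)(0.10) + (0.60)(0.42) + (0.22)(0.32)
  = -0.0924 +0.0200 +0.2520 +0.0704 = 0.2500

0.250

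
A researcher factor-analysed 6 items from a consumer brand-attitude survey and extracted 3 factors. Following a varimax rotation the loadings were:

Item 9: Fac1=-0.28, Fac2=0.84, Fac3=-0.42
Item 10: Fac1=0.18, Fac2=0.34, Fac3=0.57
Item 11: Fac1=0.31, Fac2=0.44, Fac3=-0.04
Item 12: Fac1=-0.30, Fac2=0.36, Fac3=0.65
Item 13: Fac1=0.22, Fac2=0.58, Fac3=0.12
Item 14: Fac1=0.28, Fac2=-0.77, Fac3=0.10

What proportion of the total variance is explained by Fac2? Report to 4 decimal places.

SS loadings for Fac2 = 0.84² + 0.34² + 0.44² + 0.36² + 0.58² + (-0.77)² = 2.0737
Proportion of variance = 2.0737 / 6 = 0.3456.

0.3456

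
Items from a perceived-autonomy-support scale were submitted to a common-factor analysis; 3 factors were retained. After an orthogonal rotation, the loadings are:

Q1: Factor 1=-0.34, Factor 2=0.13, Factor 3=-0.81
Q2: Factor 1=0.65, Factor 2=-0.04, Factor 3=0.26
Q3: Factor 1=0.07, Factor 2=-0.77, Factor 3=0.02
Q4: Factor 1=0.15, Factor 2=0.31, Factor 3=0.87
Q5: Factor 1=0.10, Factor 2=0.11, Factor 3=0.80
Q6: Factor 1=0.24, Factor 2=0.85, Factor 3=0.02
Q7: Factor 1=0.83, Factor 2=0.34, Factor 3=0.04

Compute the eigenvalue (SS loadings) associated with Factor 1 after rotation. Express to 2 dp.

1.32

SS loadings for Factor 1 = (-0.34)² + 0.65² + 0.07² + 0.15² + 0.10² + 0.24² + 0.83² = 0.1156 + 0.4225 + 0.0049 + 0.0225 + 0.0100 + 0.0576 + 0.6889 = 1.3220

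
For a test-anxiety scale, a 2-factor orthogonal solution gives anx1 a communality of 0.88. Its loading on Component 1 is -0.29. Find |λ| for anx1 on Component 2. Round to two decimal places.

Under orthogonal rotation h² = Σλ², so λ_Component 2² = h² − (0.0841) = 0.88 − 0.0841 = 0.7959.
|λ| = √0.7959 = 0.8921.

0.89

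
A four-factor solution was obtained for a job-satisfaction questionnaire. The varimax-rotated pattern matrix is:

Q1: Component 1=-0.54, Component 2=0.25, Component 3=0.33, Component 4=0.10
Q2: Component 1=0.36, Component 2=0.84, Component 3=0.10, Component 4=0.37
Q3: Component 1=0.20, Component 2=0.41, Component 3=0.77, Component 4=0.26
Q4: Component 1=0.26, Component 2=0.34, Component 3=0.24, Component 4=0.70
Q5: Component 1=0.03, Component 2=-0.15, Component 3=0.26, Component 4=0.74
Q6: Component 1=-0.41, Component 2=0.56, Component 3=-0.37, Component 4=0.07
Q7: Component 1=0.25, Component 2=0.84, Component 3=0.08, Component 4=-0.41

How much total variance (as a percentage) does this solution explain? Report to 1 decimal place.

75.1%

Communalities: 0.4730, 0.9821, 0.8686, 0.7308, 0.6386, 0.6235, 0.9426; Σh² = 5.2592.
Total variance with 7 standardized items is 7, so the solution explains 5.2592/7 = 0.7513 = 75.13%.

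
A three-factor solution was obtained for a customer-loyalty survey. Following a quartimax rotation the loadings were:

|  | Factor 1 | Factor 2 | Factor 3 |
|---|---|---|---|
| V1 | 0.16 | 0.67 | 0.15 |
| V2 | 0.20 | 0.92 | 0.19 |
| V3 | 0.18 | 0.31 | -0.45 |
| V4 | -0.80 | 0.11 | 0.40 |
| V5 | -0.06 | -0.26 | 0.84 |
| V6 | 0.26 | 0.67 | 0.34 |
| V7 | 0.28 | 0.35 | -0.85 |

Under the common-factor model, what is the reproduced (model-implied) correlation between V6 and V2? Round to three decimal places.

r̂ = Σ λ_i·λ_j across factors = (0.26)(0.20) + (0.67)(0.92) + (0.34)(0.19)
  = +0.0520 +0.6164 +0.0646 = 0.7330

0.733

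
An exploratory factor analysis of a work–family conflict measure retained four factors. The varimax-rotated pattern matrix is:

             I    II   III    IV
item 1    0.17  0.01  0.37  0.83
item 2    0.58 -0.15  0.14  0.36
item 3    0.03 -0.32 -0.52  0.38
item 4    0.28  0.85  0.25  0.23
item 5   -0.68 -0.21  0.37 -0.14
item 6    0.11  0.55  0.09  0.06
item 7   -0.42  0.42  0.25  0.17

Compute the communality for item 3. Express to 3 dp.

0.518

h² = 0.03² + (-0.32)² + (-0.52)² + 0.38² = 0.0009 + 0.1024 + 0.2704 + 0.1444 = 0.5181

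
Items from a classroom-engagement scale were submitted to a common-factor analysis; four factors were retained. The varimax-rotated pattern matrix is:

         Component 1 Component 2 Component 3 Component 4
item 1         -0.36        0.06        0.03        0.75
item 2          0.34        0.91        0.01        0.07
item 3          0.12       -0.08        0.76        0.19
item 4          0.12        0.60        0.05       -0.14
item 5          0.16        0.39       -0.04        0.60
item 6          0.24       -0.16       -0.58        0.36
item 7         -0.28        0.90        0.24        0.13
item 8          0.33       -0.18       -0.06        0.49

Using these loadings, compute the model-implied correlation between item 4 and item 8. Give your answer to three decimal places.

-0.140

r̂ = Σ λ_i·λ_j across factors = (0.12)(0.33) + (0.60)(-0.18) + (0.05)(-0.06) + (-0.14)(0.49)
  = +0.0396 -0.1080 -0.0030 -0.0686 = -0.1400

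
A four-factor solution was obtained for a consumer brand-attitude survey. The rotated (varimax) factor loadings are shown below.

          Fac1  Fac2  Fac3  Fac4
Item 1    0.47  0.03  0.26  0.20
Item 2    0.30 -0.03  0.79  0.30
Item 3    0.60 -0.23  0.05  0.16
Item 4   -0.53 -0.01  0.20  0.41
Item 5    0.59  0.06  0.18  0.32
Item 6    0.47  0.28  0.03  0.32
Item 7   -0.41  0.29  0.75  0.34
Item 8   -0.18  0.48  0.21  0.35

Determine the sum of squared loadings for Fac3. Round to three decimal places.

SS loadings for Fac3 = 0.26² + 0.79² + 0.05² + 0.20² + 0.18² + 0.03² + 0.75² + 0.21² = 0.0676 + 0.6241 + 0.0025 + 0.0400 + 0.0324 + 0.0009 + 0.5625 + 0.0441 = 1.3741

1.374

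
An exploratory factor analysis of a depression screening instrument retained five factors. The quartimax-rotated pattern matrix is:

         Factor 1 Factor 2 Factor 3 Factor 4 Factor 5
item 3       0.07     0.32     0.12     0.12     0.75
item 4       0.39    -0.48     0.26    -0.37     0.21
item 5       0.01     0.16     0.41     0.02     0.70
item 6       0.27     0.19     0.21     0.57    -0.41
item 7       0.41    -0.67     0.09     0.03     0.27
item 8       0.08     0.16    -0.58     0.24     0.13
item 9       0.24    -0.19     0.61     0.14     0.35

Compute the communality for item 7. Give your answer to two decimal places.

0.70

h² = 0.41² + (-0.67)² + 0.09² + 0.03² + 0.27² = 0.1681 + 0.4489 + 0.0081 + 0.0009 + 0.0729 = 0.6989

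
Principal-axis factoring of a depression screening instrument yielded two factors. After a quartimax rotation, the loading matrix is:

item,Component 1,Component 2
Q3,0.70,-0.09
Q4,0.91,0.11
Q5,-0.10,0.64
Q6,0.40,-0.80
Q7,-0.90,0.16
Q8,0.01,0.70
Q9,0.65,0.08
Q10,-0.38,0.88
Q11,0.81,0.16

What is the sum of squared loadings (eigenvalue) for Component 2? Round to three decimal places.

SS loadings for Component 2 = (-0.09)² + 0.11² + 0.64² + (-0.80)² + 0.16² + 0.70² + 0.08² + 0.88² + 0.16² = 0.0081 + 0.0121 + 0.4096 + 0.6400 + 0.0256 + 0.4900 + 0.0064 + 0.7744 + 0.0256 = 2.3918

2.392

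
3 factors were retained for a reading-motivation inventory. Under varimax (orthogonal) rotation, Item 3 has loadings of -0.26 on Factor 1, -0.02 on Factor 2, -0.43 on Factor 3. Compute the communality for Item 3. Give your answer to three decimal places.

h² = (-0.26)² + (-0.02)² + (-0.43)² = 0.0676 + 0.0004 + 0.1849 = 0.2529

0.253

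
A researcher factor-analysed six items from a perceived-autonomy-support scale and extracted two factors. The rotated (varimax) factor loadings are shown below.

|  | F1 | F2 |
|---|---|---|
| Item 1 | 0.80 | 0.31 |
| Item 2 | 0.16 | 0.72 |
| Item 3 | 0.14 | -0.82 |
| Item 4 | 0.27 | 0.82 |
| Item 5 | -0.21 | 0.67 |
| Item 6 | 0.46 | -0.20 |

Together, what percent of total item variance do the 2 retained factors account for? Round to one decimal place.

57.7%

SS loadings by factor: 1.0138, 2.4482; total = 3.4620.
Total variance with 6 standardized items is 6, so the solution explains 3.4620/6 = 0.5770 = 57.70%.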